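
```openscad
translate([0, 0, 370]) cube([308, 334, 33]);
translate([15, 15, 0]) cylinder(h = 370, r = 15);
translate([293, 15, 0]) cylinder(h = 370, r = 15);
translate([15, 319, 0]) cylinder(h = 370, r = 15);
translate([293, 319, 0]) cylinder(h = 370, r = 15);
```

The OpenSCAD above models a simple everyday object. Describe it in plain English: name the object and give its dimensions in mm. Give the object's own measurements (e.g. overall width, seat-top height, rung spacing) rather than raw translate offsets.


A four-legged stool. The seat is a 308×334×33 mm slab whose top surface is at z = 403 mm; four round legs, each 30 mm in diameter, run from the floor (z = 0) to the underside of the seat, each leg's axis is inset half a diameter from the nearest pair of seat edges (so the leg's bounding box is flush with the corner).


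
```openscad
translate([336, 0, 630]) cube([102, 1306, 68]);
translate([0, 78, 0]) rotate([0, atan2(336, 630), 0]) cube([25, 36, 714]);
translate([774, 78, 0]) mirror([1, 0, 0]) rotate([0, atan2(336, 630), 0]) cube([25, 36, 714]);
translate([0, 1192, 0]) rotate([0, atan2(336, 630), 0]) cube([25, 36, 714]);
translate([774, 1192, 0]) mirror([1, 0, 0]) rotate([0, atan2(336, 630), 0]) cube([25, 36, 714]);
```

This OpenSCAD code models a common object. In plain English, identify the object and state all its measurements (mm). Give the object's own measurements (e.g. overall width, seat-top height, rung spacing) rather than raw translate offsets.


A sawhorse. A 102×1306×68 mm beam (x, y, z) sits on two A-frame leg pairs. Each pair is two raked legs of 25×36 mm section (36 mm along y) splaying symmetrically in x. Each leg rises 630 mm vertically over 336 mm of horizontal reach and is 714 mm long along its own axis. Every leg's outer bottom edge rests on the floor and its outer top edge meets a bottom edge of the beam — the left legs (tilting toward +x) meet the beam's −x bottom edge, the right legs (their mirror images, tilting toward −x) meet its +x bottom edge — so the leg tops tuck under the beam, the beam's underside is 630 mm above the floor, and the feet are 774 mm apart outside-to-outside with the beam centred between them. The two leg pairs are set in 78 mm from either end of the beam.


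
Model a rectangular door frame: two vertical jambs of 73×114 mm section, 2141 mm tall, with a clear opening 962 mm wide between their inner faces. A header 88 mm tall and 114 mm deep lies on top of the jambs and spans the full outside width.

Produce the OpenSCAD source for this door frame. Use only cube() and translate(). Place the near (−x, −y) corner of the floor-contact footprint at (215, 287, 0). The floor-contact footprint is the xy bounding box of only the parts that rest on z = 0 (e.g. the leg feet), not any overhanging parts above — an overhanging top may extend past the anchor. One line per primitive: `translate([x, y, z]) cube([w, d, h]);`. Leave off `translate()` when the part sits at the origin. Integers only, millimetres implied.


translate([215, 287, 0]) cube([73, 114, 2141]);
translate([1250, 287, 0]) cube([73, 114, 2141]);
translate([215, 287, 2141]) cube([1108, 114, 88]);


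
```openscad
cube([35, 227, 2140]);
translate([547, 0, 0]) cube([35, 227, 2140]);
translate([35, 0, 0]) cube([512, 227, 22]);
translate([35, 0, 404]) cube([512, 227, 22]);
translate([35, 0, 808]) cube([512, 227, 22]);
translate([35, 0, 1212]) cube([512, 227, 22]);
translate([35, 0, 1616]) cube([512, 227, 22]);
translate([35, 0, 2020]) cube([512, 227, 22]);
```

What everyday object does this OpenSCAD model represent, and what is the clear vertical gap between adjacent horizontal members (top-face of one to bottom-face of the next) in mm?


A bookshelf. The clear shelf gap is 382 mm.

Two tall side panels with 6 horizontal boards between them — a bookshelf. The first two shelf undersides are at z = 0 and z = 404; with shelf thickness 22, the clear gap is 404 − 0 − 22 = 382 mm.


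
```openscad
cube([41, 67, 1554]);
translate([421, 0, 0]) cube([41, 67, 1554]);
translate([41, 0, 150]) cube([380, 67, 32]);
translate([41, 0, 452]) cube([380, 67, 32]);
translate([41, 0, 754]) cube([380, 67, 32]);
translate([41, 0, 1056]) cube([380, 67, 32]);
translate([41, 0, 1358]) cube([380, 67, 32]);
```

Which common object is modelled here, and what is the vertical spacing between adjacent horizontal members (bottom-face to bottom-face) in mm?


A ladder. The rung spacing is 302 mm.

Two tall 41×67 posts with 5 short bars between them — a ladder. Adjacent rungs sit at z = 150 and z = 452, so the spacing is 452 − 150 = 302 mm.


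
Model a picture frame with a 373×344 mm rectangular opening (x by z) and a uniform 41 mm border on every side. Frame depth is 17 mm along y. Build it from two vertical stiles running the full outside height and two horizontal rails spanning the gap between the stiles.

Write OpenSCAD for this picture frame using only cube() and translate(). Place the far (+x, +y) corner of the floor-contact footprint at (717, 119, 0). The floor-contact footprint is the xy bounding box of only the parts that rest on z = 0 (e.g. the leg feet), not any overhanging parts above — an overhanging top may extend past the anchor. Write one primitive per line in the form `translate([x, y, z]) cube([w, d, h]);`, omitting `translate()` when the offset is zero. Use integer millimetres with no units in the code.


translate([262, 102, 0]) cube([41, 17, 426]);
translate([676, 102, 0]) cube([41, 17, 426]);
translate([303, 102, 0]) cube([373, 17, 41]);
translate([303, 102, 385]) cube([373, 17, 41]);


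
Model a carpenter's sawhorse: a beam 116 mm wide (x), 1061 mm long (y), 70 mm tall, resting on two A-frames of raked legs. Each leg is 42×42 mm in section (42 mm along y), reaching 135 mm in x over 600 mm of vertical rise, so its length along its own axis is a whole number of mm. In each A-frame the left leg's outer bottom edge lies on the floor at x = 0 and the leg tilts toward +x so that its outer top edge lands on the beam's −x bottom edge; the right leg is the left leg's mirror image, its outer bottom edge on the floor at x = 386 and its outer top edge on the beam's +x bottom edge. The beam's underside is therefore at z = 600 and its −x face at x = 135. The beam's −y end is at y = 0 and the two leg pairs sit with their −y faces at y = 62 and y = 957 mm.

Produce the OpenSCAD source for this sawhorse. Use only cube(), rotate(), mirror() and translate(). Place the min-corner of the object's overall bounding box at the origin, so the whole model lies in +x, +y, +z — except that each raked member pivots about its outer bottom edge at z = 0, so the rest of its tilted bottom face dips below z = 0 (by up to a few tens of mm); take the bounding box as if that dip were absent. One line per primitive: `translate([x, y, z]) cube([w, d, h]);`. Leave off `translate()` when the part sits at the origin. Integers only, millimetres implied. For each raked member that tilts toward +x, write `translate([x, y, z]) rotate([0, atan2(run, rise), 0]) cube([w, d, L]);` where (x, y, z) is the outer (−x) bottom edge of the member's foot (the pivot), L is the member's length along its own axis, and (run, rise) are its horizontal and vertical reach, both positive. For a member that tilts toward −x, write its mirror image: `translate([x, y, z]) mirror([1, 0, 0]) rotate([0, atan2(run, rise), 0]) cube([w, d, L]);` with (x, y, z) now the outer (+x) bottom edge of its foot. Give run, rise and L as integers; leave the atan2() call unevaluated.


// leg length = √(135² + 600²) = 615
// right-leg outer foot x = 2·135 + 116 = 386
// beam min-corner = (135, 0, 600)
translate([135, 0, 600]) cube([116, 1061, 70]);
translate([0, 62, 0]) rotate([0, atan2(135, 600), 0]) cube([42, 42, 615]);
translate([386, 62, 0]) mirror([1, 0, 0]) rotate([0, atan2(135, 600), 0]) cube([42, 42, 615]);
translate([0, 957, 0]) rotate([0, atan2(135, 600), 0]) cube([42, 42, 615]);
translate([386, 957, 0]) mirror([1, 0, 0]) rotate([0, atan2(135, 600), 0]) cube([42, 42, 615]);


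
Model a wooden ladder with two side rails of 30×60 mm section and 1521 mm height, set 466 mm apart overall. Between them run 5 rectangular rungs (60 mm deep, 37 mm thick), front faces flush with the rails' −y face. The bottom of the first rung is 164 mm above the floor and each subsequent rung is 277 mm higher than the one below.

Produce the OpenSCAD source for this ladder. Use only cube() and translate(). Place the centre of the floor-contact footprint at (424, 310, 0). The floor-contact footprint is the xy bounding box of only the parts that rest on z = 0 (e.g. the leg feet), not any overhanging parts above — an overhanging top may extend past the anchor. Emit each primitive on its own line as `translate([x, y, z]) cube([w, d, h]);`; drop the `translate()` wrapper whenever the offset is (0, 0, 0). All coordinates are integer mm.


translate([191, 280, 0]) cube([30, 60, 1521]);
translate([627, 280, 0]) cube([30, 60, 1521]);
translate([221, 280, 164]) cube([406, 60, 37]);
translate([221, 280, 441]) cube([406, 60, 37]);
translate([221, 280, 718]) cube([406, 60, 37]);
translate([221, 280, 995]) cube([406, 60, 37]);
translate([221, 280, 1272]) cube([406, 60, 37]);


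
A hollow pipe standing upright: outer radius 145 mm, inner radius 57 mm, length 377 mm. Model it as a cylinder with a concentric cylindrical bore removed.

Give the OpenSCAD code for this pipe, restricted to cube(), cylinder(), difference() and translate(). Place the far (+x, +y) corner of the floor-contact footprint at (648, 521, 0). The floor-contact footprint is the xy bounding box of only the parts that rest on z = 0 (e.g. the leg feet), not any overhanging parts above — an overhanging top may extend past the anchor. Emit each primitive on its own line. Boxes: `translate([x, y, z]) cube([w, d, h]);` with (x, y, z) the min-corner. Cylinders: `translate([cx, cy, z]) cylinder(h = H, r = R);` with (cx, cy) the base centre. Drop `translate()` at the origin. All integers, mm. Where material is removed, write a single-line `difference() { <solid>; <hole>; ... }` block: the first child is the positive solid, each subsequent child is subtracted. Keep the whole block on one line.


difference() { translate([503, 376, 0]) cylinder(h = 377, r = 145); translate([503, 376, 0]) cylinder(h = 377, r = 57); }


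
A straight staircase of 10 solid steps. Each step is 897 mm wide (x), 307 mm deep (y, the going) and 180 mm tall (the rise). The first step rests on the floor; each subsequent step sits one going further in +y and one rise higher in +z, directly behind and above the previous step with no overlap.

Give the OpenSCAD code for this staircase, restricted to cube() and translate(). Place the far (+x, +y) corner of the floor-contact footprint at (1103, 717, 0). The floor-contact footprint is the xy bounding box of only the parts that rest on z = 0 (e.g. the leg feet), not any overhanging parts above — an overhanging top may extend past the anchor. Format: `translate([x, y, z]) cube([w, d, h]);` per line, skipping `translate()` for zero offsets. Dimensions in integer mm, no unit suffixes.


translate([206, 410, 0]) cube([897, 307, 180]);
translate([206, 717, 180]) cube([897, 307, 180]);
translate([206, 1024, 360]) cube([897, 307, 180]);
translate([206, 1331, 540]) cube([897, 307, 180]);
translate([206, 1638, 720]) cube([897, 307, 180]);
translate([206, 1945, 900]) cube([897, 307, 180]);
translate([206, 2252, 1080]) cube([897, 307, 180]);
translate([206, 2559, 1260]) cube([897, 307, 180]);
translate([206, 2866, 1440]) cube([897, 307, 180]);
translate([206, 3173, 1620]) cube([897, 307, 180]);


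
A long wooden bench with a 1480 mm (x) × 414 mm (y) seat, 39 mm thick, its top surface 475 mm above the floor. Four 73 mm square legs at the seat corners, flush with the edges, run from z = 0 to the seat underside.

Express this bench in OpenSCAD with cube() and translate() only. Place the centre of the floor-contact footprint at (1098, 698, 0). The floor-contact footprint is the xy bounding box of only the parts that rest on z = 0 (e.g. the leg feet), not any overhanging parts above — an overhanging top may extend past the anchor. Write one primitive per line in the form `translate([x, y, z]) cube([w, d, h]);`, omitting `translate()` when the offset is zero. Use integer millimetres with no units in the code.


translate([358, 491, 436]) cube([1480, 414, 39]);
translate([358, 491, 0]) cube([73, 73, 436]);
translate([358, 832, 0]) cube([73, 73, 436]);
translate([1765, 491, 0]) cube([73, 73, 436]);
translate([1765, 832, 0]) cube([73, 73, 436]);


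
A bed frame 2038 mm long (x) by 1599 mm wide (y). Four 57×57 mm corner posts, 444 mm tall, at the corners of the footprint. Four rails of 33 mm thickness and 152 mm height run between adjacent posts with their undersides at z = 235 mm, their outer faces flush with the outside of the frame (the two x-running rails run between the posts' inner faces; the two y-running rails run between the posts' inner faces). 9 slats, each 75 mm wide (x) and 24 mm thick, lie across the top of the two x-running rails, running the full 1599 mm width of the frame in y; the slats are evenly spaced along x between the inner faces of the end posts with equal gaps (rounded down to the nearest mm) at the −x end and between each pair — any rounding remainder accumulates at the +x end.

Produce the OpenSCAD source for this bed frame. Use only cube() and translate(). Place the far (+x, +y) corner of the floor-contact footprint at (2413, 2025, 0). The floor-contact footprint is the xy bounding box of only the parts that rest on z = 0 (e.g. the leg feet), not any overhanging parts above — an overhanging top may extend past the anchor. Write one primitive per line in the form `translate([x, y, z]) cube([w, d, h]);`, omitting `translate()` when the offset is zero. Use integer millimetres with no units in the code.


// slat z = rail_z + rail_h = 235 + 152 = 387
// slat gap = ⌊(1924 − 9·75) / 10⌋ = 124
translate([375, 426, 0]) cube([57, 57, 444]);
translate([375, 1968, 0]) cube([57, 57, 444]);
translate([2356, 426, 0]) cube([57, 57, 444]);
translate([2356, 1968, 0]) cube([57, 57, 444]);
translate([432, 426, 235]) cube([1924, 33, 152]);
translate([432, 1992, 235]) cube([1924, 33, 152]);
translate([375, 483, 235]) cube([33, 1485, 152]);
translate([2380, 483, 235]) cube([33, 1485, 152]);
translate([556, 426, 387]) cube([75, 1599, 24]);
translate([755, 426, 387]) cube([75, 1599, 24]);
translate([954, 426, 387]) cube([75, 1599, 24]);
translate([1153, 426, 387]) cube([75, 1599, 24]);
translate([1352, 426, 387]) cube([75, 1599, 24]);
translate([1551, 426, 387]) cube([75, 1599, 24]);
translate([1750, 426, 387]) cube([75, 1599, 24]);
translate([1949, 426, 387]) cube([75, 1599, 24]);
translate([2148, 426, 387]) cube([75, 1599, 24]);


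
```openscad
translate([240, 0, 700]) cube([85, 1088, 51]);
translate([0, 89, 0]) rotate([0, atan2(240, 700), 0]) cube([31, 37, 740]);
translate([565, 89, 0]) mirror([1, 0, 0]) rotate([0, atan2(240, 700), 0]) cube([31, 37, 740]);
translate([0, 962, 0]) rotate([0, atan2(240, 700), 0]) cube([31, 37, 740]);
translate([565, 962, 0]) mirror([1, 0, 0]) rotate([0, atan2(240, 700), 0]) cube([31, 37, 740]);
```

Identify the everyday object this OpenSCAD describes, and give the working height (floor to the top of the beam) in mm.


A sawhorse. The overall height is 751 mm.

A beam across two mirrored pairs of raked legs — a sawhorse. The beam's underside is at z = 700 (matching the legs' vertical rise in atan2(240, 700)) and the beam is 51 mm tall, so its top is at 700 + 51 = 751 mm. The raked legs top out at the beam's underside, so that is the highest point.


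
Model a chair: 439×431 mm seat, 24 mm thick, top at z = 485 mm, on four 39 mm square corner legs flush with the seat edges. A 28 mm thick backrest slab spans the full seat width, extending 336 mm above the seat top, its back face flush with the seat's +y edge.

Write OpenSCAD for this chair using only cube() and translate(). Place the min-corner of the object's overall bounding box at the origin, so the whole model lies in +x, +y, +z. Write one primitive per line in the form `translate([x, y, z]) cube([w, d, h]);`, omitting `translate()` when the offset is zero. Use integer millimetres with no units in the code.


// leg_h = 485 - 24 = 461
translate([0, 0, 461]) cube([439, 431, 24]);
cube([39, 39, 461]);
translate([400, 0, 0]) cube([39, 39, 461]);
translate([0, 392, 0]) cube([39, 39, 461]);
translate([400, 392, 0]) cube([39, 39, 461]);
translate([0, 403, 485]) cube([439, 28, 336]);


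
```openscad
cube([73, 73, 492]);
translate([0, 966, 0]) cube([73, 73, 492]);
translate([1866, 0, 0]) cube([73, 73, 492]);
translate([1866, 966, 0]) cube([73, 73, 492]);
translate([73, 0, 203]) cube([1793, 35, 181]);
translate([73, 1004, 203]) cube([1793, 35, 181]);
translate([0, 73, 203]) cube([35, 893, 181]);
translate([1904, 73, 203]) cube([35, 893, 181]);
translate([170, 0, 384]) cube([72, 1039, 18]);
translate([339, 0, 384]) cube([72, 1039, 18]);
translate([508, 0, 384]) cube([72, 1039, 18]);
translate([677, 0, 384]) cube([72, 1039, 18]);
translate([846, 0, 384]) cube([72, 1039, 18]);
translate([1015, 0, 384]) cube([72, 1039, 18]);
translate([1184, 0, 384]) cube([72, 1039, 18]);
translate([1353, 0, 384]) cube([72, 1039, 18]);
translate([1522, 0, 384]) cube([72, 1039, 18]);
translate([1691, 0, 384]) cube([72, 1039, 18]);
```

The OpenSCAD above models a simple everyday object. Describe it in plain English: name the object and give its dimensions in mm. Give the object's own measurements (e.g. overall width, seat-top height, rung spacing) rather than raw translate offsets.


A bed frame 1939 mm long (x) by 1039 mm wide (y). Four 73×73 mm corner posts, 492 mm tall, at the corners of the footprint. Four rails of 35 mm thickness and 181 mm height run between adjacent posts with their undersides at z = 203 mm, their outer faces flush with the outside of the frame (the two x-running rails run between the posts' inner faces; the two y-running rails run between the posts' inner faces). 10 slats, each 72 mm wide (x) and 18 mm thick, lie across the top of the two x-running rails, running the full 1039 mm width of the frame in y; along x they sit between the end posts with a 97 mm gap after the −x posts and between neighbouring slats, leaving 103 mm before the +x posts.


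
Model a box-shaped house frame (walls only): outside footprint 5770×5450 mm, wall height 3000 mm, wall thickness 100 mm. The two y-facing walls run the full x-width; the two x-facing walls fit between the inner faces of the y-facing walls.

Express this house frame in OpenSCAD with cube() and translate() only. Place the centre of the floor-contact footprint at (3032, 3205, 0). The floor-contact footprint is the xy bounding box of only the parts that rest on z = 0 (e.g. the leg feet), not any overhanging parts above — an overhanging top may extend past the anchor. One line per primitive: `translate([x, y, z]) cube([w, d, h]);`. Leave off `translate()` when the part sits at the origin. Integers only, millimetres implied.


translate([147, 480, 0]) cube([5770, 100, 3000]);
translate([147, 5830, 0]) cube([5770, 100, 3000]);
translate([147, 580, 0]) cube([100, 5250, 3000]);
translate([5817, 580, 0]) cube([100, 5250, 3000]);


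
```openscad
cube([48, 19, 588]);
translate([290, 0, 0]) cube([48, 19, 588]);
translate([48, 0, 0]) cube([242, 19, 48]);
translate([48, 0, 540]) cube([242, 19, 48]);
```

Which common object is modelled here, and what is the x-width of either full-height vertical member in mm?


A picture frame. The border width is 48 mm.

Four thin pieces enclosing a rectangular opening — a picture frame. The two full-height stiles are 588 mm tall; the top rail sits at z = 540 and is 48 mm tall, so the border above the opening is 588 − 540 = 48 mm, matching the stile x-width.


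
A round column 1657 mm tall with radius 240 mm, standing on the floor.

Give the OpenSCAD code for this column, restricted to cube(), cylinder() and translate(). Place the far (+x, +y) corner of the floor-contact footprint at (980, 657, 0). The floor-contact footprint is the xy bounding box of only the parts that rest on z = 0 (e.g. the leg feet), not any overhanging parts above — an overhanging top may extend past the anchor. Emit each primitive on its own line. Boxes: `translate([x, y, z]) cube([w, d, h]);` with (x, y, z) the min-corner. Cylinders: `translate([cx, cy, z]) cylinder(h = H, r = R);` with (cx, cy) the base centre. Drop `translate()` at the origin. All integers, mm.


translate([740, 417, 0]) cylinder(h = 1657, r = 240);


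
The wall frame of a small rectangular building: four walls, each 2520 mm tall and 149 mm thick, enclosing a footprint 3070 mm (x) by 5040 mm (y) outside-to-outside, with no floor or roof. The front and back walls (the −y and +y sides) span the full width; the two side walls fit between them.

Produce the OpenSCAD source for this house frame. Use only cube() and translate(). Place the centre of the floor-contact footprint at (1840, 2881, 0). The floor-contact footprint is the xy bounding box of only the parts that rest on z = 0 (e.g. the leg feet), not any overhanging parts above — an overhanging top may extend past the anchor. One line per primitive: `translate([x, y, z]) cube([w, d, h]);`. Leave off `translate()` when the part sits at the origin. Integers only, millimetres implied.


translate([305, 361, 0]) cube([3070, 149, 2520]);
translate([305, 5252, 0]) cube([3070, 149, 2520]);
translate([305, 510, 0]) cube([149, 4742, 2520]);
translate([3226, 510, 0]) cube([149, 4742, 2520]);


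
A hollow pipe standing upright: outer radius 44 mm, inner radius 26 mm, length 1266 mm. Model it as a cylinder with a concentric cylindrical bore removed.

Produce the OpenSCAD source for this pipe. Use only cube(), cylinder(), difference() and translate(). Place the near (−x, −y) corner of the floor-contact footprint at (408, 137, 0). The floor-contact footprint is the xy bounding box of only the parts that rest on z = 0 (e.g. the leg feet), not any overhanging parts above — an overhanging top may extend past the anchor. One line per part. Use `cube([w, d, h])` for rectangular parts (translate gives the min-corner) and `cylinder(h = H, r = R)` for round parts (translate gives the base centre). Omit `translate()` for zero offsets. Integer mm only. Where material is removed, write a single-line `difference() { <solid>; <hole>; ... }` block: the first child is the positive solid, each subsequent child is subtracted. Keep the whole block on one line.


difference() { translate([452, 181, 0]) cylinder(h = 1266, r = 44); translate([452, 181, 0]) cylinder(h = 1266, r = 26); }


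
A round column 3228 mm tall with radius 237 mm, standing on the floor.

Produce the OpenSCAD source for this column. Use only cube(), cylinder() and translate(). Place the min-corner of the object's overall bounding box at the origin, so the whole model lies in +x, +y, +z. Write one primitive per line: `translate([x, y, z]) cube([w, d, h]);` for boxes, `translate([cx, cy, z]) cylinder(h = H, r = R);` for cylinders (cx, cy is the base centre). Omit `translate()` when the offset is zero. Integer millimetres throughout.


translate([237, 237, 0]) cylinder(h = 3228, r = 237);


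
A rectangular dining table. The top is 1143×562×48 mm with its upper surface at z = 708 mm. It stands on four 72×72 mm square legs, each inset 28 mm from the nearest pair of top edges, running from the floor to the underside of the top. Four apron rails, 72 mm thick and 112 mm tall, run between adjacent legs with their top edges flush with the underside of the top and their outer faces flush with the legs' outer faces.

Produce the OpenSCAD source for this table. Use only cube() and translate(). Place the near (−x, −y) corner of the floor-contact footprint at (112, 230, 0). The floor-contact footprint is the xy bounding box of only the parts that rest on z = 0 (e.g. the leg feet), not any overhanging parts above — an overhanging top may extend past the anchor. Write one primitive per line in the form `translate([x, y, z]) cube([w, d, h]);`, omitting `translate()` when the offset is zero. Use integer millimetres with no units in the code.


translate([84, 202, 660]) cube([1143, 562, 48]);
translate([112, 230, 0]) cube([72, 72, 660]);
translate([1127, 230, 0]) cube([72, 72, 660]);
translate([112, 664, 0]) cube([72, 72, 660]);
translate([1127, 664, 0]) cube([72, 72, 660]);
translate([184, 230, 548]) cube([943, 72, 112]);
translate([184, 664, 548]) cube([943, 72, 112]);
translate([112, 302, 548]) cube([72, 362, 112]);
translate([1127, 302, 548]) cube([72, 362, 112]);


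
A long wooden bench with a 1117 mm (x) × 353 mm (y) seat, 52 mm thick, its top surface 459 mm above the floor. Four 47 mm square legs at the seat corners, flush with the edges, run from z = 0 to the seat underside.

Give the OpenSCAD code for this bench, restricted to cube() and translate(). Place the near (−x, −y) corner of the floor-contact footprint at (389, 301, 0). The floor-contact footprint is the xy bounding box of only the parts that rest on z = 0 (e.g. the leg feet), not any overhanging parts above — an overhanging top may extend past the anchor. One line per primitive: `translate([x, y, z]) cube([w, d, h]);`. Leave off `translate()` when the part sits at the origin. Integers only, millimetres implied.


translate([389, 301, 407]) cube([1117, 353, 52]);
translate([389, 301, 0]) cube([47, 47, 407]);
translate([389, 607, 0]) cube([47, 47, 407]);
translate([1459, 301, 0]) cube([47, 47, 407]);
translate([1459, 607, 0]) cube([47, 47, 407]);


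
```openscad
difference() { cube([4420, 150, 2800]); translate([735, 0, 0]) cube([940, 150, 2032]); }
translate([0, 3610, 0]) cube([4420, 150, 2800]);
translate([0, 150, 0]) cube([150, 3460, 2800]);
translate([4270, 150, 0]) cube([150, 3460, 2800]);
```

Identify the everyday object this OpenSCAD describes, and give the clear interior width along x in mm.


A single room. The interior width is 4120 mm.

Four walls enclosing a rectangle with a door in the front wall — a room. Outside width 4420 minus two 150 mm walls gives 4120 mm.


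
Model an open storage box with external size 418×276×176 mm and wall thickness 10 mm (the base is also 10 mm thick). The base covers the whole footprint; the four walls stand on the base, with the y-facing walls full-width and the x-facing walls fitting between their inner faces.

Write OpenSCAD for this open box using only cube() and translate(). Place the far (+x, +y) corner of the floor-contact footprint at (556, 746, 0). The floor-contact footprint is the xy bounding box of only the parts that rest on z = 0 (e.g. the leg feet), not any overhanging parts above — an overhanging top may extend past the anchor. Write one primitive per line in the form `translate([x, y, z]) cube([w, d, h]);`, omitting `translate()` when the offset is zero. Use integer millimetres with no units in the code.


translate([138, 470, 0]) cube([418, 276, 10]);
translate([138, 470, 10]) cube([418, 10, 166]);
translate([138, 736, 10]) cube([418, 10, 166]);
translate([138, 480, 10]) cube([10, 256, 166]);
translate([546, 480, 10]) cube([10, 256, 166]);


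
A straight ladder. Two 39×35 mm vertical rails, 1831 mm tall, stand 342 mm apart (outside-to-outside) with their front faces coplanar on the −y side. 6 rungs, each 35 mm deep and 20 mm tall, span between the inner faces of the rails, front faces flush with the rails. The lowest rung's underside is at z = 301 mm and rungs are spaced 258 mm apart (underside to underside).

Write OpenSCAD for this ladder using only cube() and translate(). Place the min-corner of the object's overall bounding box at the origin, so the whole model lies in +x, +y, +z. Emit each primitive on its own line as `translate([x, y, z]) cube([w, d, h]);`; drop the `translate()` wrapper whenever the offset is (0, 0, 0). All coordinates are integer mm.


cube([39, 35, 1831]);
translate([303, 0, 0]) cube([39, 35, 1831]);
translate([39, 0, 301]) cube([264, 35, 20]);
translate([39, 0, 559]) cube([264, 35, 20]);
translate([39, 0, 817]) cube([264, 35, 20]);
translate([39, 0, 1075]) cube([264, 35, 20]);
translate([39, 0, 1333]) cube([264, 35, 20]);
translate([39, 0, 1591]) cube([264, 35, 20]);


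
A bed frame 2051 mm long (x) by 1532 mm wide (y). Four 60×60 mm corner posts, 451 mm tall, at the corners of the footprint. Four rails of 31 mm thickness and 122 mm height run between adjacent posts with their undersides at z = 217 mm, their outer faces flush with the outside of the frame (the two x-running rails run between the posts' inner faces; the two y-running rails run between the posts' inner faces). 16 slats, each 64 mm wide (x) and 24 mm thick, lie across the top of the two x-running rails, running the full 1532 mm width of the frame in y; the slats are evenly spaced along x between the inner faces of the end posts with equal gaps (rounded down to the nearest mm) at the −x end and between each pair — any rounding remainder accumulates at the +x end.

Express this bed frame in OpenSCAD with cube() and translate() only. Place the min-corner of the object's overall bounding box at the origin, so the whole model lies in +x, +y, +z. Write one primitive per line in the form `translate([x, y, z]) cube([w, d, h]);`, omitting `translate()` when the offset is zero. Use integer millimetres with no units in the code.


// slat z = rail_z + rail_h = 217 + 122 = 339
// slat gap = ⌊(1931 − 16·64) / 17⌋ = 53
cube([60, 60, 451]);
translate([0, 1472, 0]) cube([60, 60, 451]);
translate([1991, 0, 0]) cube([60, 60, 451]);
translate([1991, 1472, 0]) cube([60, 60, 451]);
translate([60, 0, 217]) cube([1931, 31, 122]);
translate([60, 1501, 217]) cube([1931, 31, 122]);
translate([0, 60, 217]) cube([31, 1412, 122]);
translate([2020, 60, 217]) cube([31, 1412, 122]);
translate([113, 0, 339]) cube([64, 1532, 24]);
translate([230, 0, 339]) cube([64, 1532, 24]);
translate([347, 0, 339]) cube([64, 1532, 24]);
translate([464, 0, 339]) cube([64, 1532, 24]);
translate([581, 0, 339]) cube([64, 1532, 24]);
translate([698, 0, 339]) cube([64, 1532, 24]);
translate([815, 0, 339]) cube([64, 1532, 24]);
translate([932, 0, 339]) cube([64, 1532, 24]);
translate([1049, 0, 339]) cube([64, 1532, 24]);
translate([1166, 0, 339]) cube([64, 1532, 24]);
translate([1283, 0, 339]) cube([64, 1532, 24]);
translate([1400, 0, 339]) cube([64, 1532, 24]);
translate([1517, 0, 339]) cube([64, 1532, 24]);
translate([1634, 0, 339]) cube([64, 1532, 24]);
translate([1751, 0, 339]) cube([64, 1532, 24]);
translate([1868, 0, 339]) cube([64, 1532, 24]);


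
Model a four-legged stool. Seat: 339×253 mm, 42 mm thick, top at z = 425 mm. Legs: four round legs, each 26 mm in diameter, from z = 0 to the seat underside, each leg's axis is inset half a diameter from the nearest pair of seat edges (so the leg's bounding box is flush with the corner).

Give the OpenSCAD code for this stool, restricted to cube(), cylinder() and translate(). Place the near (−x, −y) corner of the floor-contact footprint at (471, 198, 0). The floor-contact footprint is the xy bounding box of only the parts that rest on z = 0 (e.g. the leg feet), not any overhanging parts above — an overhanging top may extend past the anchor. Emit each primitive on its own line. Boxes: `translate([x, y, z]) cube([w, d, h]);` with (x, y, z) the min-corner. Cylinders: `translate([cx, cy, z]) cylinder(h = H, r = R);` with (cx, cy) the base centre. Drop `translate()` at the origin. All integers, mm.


translate([471, 198, 383]) cube([339, 253, 42]);
translate([484, 211, 0]) cylinder(h = 383, r = 13);
translate([797, 211, 0]) cylinder(h = 383, r = 13);
translate([484, 438, 0]) cylinder(h = 383, r = 13);
translate([797, 438, 0]) cylinder(h = 383, r = 13);


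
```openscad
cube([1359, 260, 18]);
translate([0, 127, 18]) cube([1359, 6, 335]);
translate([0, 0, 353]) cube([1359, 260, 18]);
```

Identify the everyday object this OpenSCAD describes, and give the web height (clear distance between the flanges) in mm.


An I-beam. The web height is 335 mm.

Two wide flanges with a thin centred web — an I-beam. Overall 371 mm minus two 18 mm flanges gives a web of 371 − 2·18 = 335 mm.


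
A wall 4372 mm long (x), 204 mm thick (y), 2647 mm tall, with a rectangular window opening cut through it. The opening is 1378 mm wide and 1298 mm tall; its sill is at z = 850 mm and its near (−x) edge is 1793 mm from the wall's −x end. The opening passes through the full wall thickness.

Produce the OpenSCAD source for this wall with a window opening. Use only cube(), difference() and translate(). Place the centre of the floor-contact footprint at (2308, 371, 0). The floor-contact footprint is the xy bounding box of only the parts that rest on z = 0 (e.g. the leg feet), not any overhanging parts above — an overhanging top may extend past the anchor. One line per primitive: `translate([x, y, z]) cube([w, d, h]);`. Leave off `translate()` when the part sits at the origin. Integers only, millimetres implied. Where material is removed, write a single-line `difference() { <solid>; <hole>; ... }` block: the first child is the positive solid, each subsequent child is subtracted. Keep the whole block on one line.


difference() { translate([122, 269, 0]) cube([4372, 204, 2647]); translate([1915, 269, 850]) cube([1378, 204, 1298]); }


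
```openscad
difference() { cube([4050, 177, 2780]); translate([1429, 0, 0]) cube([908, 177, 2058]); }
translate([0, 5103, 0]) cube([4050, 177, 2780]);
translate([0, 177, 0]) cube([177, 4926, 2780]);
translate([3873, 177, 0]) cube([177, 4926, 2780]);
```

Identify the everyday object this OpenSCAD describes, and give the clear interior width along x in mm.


A single room. The interior width is 3696 mm.

Four walls enclosing a rectangle with a door in the front wall — a room. Outside width 4050 minus two 177 mm walls gives 3696 mm.


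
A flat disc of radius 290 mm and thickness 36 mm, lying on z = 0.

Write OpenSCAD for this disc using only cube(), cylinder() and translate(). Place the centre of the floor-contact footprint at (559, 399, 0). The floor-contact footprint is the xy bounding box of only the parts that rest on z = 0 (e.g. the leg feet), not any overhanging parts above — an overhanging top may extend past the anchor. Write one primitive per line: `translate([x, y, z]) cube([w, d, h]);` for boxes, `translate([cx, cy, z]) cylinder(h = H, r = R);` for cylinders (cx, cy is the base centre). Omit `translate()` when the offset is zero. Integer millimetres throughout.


translate([559, 399, 0]) cylinder(h = 36, r = 290);


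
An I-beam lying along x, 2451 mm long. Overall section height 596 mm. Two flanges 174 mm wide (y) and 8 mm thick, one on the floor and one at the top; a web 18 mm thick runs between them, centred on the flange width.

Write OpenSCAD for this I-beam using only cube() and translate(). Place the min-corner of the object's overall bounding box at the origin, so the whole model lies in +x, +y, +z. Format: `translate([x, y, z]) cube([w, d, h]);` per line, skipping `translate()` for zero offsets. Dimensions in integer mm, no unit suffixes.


cube([2451, 174, 8]);
translate([0, 78, 8]) cube([2451, 18, 580]);
translate([0, 0, 588]) cube([2451, 174, 8]);


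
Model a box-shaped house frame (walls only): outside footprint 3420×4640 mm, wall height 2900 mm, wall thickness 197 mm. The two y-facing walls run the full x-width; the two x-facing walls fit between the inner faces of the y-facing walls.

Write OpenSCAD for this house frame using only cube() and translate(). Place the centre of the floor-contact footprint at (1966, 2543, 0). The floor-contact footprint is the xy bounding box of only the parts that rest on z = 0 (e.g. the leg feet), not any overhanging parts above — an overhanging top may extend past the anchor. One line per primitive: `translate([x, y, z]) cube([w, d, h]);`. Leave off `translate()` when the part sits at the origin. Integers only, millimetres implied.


translate([256, 223, 0]) cube([3420, 197, 2900]);
translate([256, 4666, 0]) cube([3420, 197, 2900]);
translate([256, 420, 0]) cube([197, 4246, 2900]);
translate([3479, 420, 0]) cube([197, 4246, 2900]);


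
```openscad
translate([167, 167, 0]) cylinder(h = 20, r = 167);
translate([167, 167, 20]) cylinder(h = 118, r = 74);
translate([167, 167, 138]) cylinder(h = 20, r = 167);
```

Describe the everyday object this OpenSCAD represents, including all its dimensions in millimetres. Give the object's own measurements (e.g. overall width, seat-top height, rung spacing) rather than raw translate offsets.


A spool: two coaxial disc flanges of radius 167 mm and thickness 20 mm, joined by a core cylinder of radius 74 mm and height 118 mm. The lower flange rests on z = 0 and the three cylinders share a vertical axis.


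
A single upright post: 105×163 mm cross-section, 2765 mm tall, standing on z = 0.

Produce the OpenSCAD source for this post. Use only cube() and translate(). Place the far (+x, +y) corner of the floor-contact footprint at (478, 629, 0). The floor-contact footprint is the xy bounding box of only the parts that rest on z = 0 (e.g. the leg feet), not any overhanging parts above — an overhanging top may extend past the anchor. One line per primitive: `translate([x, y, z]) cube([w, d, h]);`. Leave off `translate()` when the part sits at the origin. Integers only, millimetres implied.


translate([373, 466, 0]) cube([105, 163, 2765]);


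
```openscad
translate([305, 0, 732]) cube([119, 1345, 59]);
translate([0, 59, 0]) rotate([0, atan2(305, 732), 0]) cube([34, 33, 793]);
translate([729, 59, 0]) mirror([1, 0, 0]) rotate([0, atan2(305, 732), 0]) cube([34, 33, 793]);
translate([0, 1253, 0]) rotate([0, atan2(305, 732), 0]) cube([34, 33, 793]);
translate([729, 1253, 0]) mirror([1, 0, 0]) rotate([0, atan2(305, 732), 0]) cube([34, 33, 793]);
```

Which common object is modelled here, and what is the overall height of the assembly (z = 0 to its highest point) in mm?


A sawhorse. The overall height is 791 mm.

A beam across two mirrored pairs of raked legs — a sawhorse. The beam's underside is at z = 732 (matching the legs' vertical rise in atan2(305, 732)) and the beam is 59 mm tall, so its top is at 732 + 59 = 791 mm. The raked legs top out at the beam's underside, so that is the highest point.


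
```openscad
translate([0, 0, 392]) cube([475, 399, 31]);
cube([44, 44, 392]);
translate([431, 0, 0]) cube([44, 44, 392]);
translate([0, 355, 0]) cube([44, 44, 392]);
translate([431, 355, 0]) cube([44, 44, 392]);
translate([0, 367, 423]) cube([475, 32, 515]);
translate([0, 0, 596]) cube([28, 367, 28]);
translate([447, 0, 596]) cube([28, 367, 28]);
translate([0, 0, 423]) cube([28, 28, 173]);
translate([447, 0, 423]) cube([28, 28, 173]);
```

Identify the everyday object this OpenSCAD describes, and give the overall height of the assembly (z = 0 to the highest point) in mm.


A chair. The overall height is 938 mm.

A slab on four corner posts with a tall panel at the back — a chair. The seat slab sits at z = 392 with thickness 31, and the 515 mm backrest starts at the seat top, so the overall height is 392 + 31 + 515 = 938 mm.


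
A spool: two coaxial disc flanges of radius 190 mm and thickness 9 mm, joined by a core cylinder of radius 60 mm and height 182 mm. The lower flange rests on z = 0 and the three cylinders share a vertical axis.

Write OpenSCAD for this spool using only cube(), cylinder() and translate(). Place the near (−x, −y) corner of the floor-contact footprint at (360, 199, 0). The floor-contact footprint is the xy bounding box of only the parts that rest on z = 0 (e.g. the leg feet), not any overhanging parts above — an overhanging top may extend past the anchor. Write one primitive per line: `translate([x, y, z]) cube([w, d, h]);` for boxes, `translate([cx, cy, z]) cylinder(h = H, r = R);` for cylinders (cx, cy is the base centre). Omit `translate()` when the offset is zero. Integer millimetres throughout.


translate([550, 389, 0]) cylinder(h = 9, r = 190);
translate([550, 389, 9]) cylinder(h = 182, r = 60);
translate([550, 389, 191]) cylinder(h = 9, r = 190);


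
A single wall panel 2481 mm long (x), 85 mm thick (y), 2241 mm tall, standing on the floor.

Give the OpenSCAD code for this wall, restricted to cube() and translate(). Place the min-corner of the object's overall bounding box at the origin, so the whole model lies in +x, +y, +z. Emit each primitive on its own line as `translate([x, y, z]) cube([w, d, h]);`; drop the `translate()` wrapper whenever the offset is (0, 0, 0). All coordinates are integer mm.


cube([2481, 85, 2241]);
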